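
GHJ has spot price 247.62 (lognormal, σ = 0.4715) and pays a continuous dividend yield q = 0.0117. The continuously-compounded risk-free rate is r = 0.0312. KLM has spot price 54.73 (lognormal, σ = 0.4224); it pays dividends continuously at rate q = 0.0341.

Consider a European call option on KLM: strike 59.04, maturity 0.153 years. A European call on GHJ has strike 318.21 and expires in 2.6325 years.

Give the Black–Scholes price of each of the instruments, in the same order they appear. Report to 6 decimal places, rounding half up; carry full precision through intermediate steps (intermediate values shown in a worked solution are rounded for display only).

price(KLM call K=59.04) = 1.958628
price(GHJ call K=318.21) = 55.469233

[KLM call K=59.04]
σ√T = 0.4224·√0.153 = 0.165223
d₁ = (ln(S/K) + (r−q+σ²/2)T) / (σ√T) = (ln(54.73/59.04) + (0.0312−0.0341+0.4224²/2)·0.153) / 0.165223 = (-0.075803 + 0.013206) / 0.165223 = -0.378868
d₂ = d₁ − σ√T = -0.378868 − 0.165223 = -0.544091
e^{−rT} = 0.995238
e^{−qT} = 0.994796
N(d₁) = 0.352393,  N(d₂) = 0.293189
price = S·e^{−qT}·N(d₁) − K·e^{−rT}·N(d₂) = 19.186101 − 17.227473 = 1.958628
[GHJ call K=318.21]
σ√T = 0.4715·√2.6325 = 0.765008
d₁ = (ln(S/K) + (r−q+σ²/2)T) / (σ√T) = (ln(247.62/318.21) + (0.0312−0.0117+0.4715²/2)·2.6325) / 0.765008 = (-0.250816 + 0.343952) / 0.765008 = 0.121745
d₂ = d₁ − σ√T = 0.121745 − 0.765008 = -0.643263
e^{−rT} = 0.921149
e^{−qT} = 0.969669
N(d₁) = 0.548450,  N(d₂) = 0.260027
price = S·e^{−qT}·N(d₁) − K·e^{−rT}·N(d₂) = 131.687955 − 76.218722 = 55.469233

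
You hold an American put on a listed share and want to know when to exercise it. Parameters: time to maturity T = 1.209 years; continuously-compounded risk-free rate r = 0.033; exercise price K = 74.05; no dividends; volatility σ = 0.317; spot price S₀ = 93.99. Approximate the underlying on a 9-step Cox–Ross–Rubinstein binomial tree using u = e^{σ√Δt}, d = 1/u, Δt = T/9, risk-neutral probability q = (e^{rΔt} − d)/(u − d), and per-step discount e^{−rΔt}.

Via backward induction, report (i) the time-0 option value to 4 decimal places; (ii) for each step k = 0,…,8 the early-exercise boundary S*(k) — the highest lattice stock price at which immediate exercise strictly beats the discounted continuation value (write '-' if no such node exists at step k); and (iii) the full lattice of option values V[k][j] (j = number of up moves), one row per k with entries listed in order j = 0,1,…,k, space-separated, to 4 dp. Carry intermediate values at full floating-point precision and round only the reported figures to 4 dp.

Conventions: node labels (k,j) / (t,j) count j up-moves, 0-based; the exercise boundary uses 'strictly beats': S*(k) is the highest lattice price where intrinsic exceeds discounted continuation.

Δt=0.13433, u=1.12320, d=0.89031, q=0.49006, disc=e^(-rΔt)=0.99558
k=9 terminal: V=max(K-S,0) → 41.0165 32.3754 21.4739 7.7206 0.0000 0.0000 0.0000 0.0000 0.0000 0.0000
k=8: j=0 S=37.1033 intr=36.9467 cont=36.6192 V=36.9467[EX]; j=1 S=46.8091 intr=27.2409 cont=26.9134 V=27.2409[EX]; j=2 S=59.0537 intr=14.9963 cont=14.6688 V=14.9963[EX]; j=3 S=74.5014 intr=0.0000 cont=3.9196 V=3.9196[hold]; j=4 S=93.9900 intr=0.0000 cont=0.0000 V=0.0000[hold]; j=5 S=118.5766 intr=0.0000 cont=0.0000 V=0.0000[hold]; j=6 S=149.5947 intr=0.0000 cont=0.0000 V=0.0000[hold]; j=7 S=188.7267 intr=0.0000 cont=0.0000 V=0.0000[hold]; j=8 S=238.0952 intr=0.0000 cont=0.0000 V=0.0000[hold]  S*(8)=59.0537
k=7: j=0 S=41.6746 intr=32.3754 cont=32.0479 V=32.3754[EX]; j=1 S=52.5761 intr=21.4739 cont=21.1463 V=21.4739[EX]; j=2 S=66.3294 intr=7.7206 cont=9.5257 V=9.5257[hold]; j=3 S=83.6803 intr=0.0000 cont=1.9899 V=1.9899[hold]; j=4 S=105.5699 intr=0.0000 cont=0.0000 V=0.0000[hold]; j=5 S=133.1857 intr=0.0000 cont=0.0000 V=0.0000[hold]; j=6 S=168.0253 intr=0.0000 cont=0.0000 V=0.0000[hold]; j=7 S=211.9786 intr=0.0000 cont=0.0000 V=0.0000[hold]  S*(7)=52.5761
k=6: j=0 S=46.8091 intr=27.2409 cont=26.9134 V=27.2409[EX]; j=1 S=59.0537 intr=14.9963 cont=15.5494 V=15.5494[hold]; j=2 S=74.5014 intr=0.0000 cont=5.8069 V=5.8069[hold]; j=3 S=93.9900 intr=0.0000 cont=1.0102 V=1.0102[hold]; j=4 S=118.5766 intr=0.0000 cont=0.0000 V=0.0000[hold]; j=5 S=149.5947 intr=0.0000 cont=0.0000 V=0.0000[hold]; j=6 S=188.7267 intr=0.0000 cont=0.0000 V=0.0000[hold]  S*(6)=46.8091
k=5: j=0 S=52.5761 intr=21.4739 cont=21.4162 V=21.4739[EX]; j=1 S=66.3294 intr=7.7206 cont=10.7273 V=10.7273[hold]; j=2 S=83.6803 intr=0.0000 cont=3.4410 V=3.4410[hold]; j=3 S=105.5699 intr=0.0000 cont=0.5129 V=0.5129[hold]; j=4 S=133.1857 intr=0.0000 cont=0.0000 V=0.0000[hold]; j=5 S=168.0253 intr=0.0000 cont=0.0000 V=0.0000[hold]  S*(5)=52.5761
k=4: j=0 S=59.0537 intr=14.9963 cont=16.1357 V=16.1357[hold]; j=1 S=74.5014 intr=0.0000 cont=7.1249 V=7.1249[hold]; j=2 S=93.9900 intr=0.0000 cont=1.9971 V=1.9971[hold]; j=3 S=118.5766 intr=0.0000 cont=0.2604 V=0.2604[hold]; j=4 S=149.5947 intr=0.0000 cont=0.0000 V=0.0000[hold]  S*(4)=-
k=3: j=0 S=66.3294 intr=7.7206 cont=11.6680 V=11.6680[hold]; j=1 S=83.6803 intr=0.0000 cont=4.5916 V=4.5916[hold]; j=2 S=105.5699 intr=0.0000 cont=1.1410 V=1.1410[hold]; j=3 S=133.1857 intr=0.0000 cont=0.1322 V=0.1322[hold]  S*(3)=-
k=2: j=0 S=74.5014 intr=0.0000 cont=8.1638 V=8.1638[hold]; j=1 S=93.9900 intr=0.0000 cont=2.8877 V=2.8877[hold]; j=2 S=118.5766 intr=0.0000 cont=0.6437 V=0.6437[hold]  S*(2)=-
k=1: j=0 S=83.6803 intr=0.0000 cont=5.5535 V=5.5535[hold]; j=1 S=105.5699 intr=0.0000 cont=1.7801 V=1.7801[hold]  S*(1)=-
k=0: j=0 S=93.9900 intr=0.0000 cont=3.6879 V=3.6879[hold]  S*(0)=-

price = 3.6879
boundary = - - - - - 52.5761 46.8091 52.5761 59.0537
tree:
3.6879
5.5535 1.7801
8.1638 2.8877 0.6437
11.6680 4.5916 1.1410 0.1322
16.1357 7.1249 1.9971 0.2604 0.0000
21.4739 10.7273 3.4410 0.5129 0.0000 0.0000
27.2409 15.5494 5.8069 1.0102 0.0000 0.0000 0.0000
32.3754 21.4739 9.5257 1.9899 0.0000 0.0000 0.0000 0.0000
36.9467 27.2409 14.9963 3.9196 0.0000 0.0000 0.0000 0.0000 0.0000
41.0165 32.3754 21.4739 7.7206 0.0000 0.0000 0.0000 0.0000 0.0000 0.0000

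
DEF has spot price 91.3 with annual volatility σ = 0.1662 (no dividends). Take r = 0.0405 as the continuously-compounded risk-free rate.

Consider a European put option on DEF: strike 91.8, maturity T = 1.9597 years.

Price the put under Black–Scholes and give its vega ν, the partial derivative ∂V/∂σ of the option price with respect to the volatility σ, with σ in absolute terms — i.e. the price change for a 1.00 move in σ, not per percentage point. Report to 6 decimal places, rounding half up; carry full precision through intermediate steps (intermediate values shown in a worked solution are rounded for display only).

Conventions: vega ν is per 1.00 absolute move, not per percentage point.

σ√T = 0.1662·√1.9597 = 0.232662
d₁ = (ln(S/K) + (r+σ²/2)T) / (σ√T) = (ln(91.3/91.8) + (0.0405+0.1662²/2)·1.9597) / 0.232662 = (-0.005462 + 0.106434) / 0.232662 = 0.433986
d₂ = d₁ − σ√T = 0.433986 − 0.232662 = 0.201324
e^{−rT} = 0.923700
N(−d₁) = 0.332149,  N(−d₂) = 0.420223
Put price V = K·e^{−rT}·N(−d₂) − S·N(−d₁) = 35.633056 − 30.325224 = 5.307832
φ(d₁) = (1/√(2π))·e^{−d₁²/2} = 0.363088
ν = S·φ(d₁)·√T = 46.406333

price = 5.307832
ν = 46.406333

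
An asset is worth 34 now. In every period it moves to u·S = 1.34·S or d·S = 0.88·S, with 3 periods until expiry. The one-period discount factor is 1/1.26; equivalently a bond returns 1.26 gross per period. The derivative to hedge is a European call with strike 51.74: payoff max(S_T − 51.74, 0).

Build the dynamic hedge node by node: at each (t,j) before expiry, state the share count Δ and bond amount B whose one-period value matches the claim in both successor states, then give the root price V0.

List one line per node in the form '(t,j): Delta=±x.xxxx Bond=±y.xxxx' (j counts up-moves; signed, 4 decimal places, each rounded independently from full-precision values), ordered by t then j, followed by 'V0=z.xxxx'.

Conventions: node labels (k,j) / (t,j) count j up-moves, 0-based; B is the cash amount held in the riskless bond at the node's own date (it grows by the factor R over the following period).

(0,0): Delta=0.7948 Bond=-18.1962
(1,0): Delta=0.0945 Bond=-1.9753
(1,1): Delta=0.8916 Bond=-27.3381
(2,0): Delta=0.0000 Bond=0.0000
(2,1): Delta=0.1076 Bond=-3.0128
(2,2): Delta=1.0000 Bond=-41.0635
V0=8.8267

No-arbitrage ⇒ martingale measure with p* = (R−d)/(u−d) = 0.8261.
Terminal payoffs: V(3,0)=0.0000, V(3,1)=0.0000, V(3,2)=1.9844, V(3,3)=30.0675
(2,0): S=26.3296. Δ = (V_up−V_dn)/(S_up−S_dn) = (0.0000−0.0000)/(35.2817−23.1700) = 0.0000. V = [p*·0.0000 + (1−p*)·0.0000]/1.26 = 0.0000. B = V − Δ·S = 0.0000.
(2,1): S=40.0928. Δ = (V_up−V_dn)/(S_up−S_dn) = (1.9844−0.0000)/(53.7244−35.2817) = 0.1076. V = [p*·1.9844 + (1−p*)·0.0000]/1.26 = 1.3010. B = V − Δ·S = -3.0128.
(2,2): S=61.0504. Δ = (V_up−V_dn)/(S_up−S_dn) = (30.0675−1.9844)/(81.8075−53.7244) = 1.0000. V = [p*·30.0675 + (1−p*)·1.9844]/1.26 = 19.9869. B = V − Δ·S = -41.0635.
(1,0): S=29.9200. Δ = (V_up−V_dn)/(S_up−S_dn) = (1.3010−0.0000)/(40.0928−26.3296) = 0.0945. V = [p*·1.3010 + (1−p*)·0.0000]/1.26 = 0.8530. B = V − Δ·S = -1.9753.
(1,1): S=45.5600. Δ = (V_up−V_dn)/(S_up−S_dn) = (19.9869−1.3010)/(61.0504−40.0928) = 0.8916. V = [p*·19.9869 + (1−p*)·1.3010]/1.26 = 13.2835. B = V − Δ·S = -27.3381.
(0,0): S=34.0000. Δ = (V_up−V_dn)/(S_up−S_dn) = (13.2835−0.8530)/(45.5600−29.9200) = 0.7948. V = [p*·13.2835 + (1−p*)·0.8530]/1.26 = 8.8267. B = V − Δ·S = -18.1962.
Verification: the root portfolio costs Δ(0,0)·S0 + B(0,0) = 8.8267, matching V0.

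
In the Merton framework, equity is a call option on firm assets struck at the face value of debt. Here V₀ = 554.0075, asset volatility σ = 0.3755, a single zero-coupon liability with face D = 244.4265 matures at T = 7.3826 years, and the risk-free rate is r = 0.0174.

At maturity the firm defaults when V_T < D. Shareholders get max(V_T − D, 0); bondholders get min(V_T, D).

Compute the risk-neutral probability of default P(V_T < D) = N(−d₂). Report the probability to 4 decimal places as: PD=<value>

PD=0.3381

Apply the equity-as-call identities (strike 244.4265, horizon 7.3826 years):
d₁ = [ln(V₀/D) + (r + σ²/2)T] / (σ√T)
   = [ln(554.0075/244.4265) + (0.0174 + 0.5·0.3755²)·7.3826] / (0.3755·√7.3826)
   = [0.818264 + 0.648931] / 1.020269 = 1.438048
d₂ = d₁ − σ√T = 1.438048 − 1.020269 = 0.417779
risk-neutral PD = N(−d₂) = N(-0.417779) = 0.338054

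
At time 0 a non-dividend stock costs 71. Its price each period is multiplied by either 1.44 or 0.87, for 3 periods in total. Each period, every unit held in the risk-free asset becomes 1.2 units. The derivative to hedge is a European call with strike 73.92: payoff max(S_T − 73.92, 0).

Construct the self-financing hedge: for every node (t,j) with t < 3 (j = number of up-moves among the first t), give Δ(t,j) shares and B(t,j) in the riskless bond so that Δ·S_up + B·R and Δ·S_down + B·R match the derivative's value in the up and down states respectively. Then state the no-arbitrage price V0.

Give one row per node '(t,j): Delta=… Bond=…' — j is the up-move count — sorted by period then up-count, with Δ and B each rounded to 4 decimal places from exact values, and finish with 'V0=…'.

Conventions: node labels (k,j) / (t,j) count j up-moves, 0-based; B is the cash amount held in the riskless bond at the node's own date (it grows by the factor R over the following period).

No-arbitrage ⇒ martingale measure with p* = (R−d)/(u−d) = 0.5789.
At maturity the claim pays: V(3,0)=0.0000, V(3,1)=3.4655, V(3,2)=54.1663, V(3,3)=138.0849
  t=2,j=0: stock 53.7399 → up 77.3855 (V=3.4655), down 46.7537 (V=0.0000). Price 1.6719; hedge Δ=0.1131, bond B=-4.4078.
  t=2,j=1: stock 88.9488 → up 128.0863 (V=54.1663), down 77.3855 (V=3.4655). Price 27.3488; hedge Δ=1.0000, bond B=-61.6000.
  t=2,j=2: stock 147.2256 → up 212.0049 (V=138.0849), down 128.0863 (V=54.1663). Price 85.6256; hedge Δ=1.0000, bond B=-61.6000.
  t=1,j=0: stock 61.7700 → up 88.9488 (V=27.3488), down 53.7399 (V=1.6719). Price 13.7812; hedge Δ=0.7293, bond B=-31.2659.
  t=1,j=1: stock 102.2400 → up 147.2256 (V=85.6256), down 88.9488 (V=27.3488). Price 50.9067; hedge Δ=1.0000, bond B=-51.3333.
  t=0,j=0: stock 71.0000 → up 102.2400 (V=50.9067), down 61.7700 (V=13.7812). Price 29.3958; hedge Δ=0.9174, bond B=-35.7366.
As a check, the time-0 holding Δ(0,0)·S0 + B(0,0) comes to 29.3958 — exactly V0.

(0,0): Delta=0.9174 Bond=-35.7366
(1,0): Delta=0.7293 Bond=-31.2659
(1,1): Delta=1.0000 Bond=-51.3333
(2,0): Delta=0.1131 Bond=-4.4078
(2,1): Delta=1.0000 Bond=-61.6000
(2,2): Delta=1.0000 Bond=-61.6000
V0=29.3958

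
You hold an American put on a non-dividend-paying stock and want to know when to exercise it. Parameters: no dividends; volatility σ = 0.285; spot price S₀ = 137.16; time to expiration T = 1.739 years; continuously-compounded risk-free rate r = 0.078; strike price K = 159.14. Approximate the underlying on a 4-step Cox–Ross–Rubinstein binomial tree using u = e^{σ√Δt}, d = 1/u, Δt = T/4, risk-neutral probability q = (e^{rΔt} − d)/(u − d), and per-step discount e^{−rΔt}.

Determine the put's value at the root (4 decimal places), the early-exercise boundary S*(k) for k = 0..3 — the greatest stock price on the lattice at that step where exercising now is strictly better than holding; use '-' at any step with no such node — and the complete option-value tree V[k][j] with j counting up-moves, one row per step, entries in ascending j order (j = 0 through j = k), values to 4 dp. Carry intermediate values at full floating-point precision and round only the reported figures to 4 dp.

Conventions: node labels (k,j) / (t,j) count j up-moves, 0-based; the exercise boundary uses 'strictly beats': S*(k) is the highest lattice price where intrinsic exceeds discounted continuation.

price = 27.0323
boundary = - 113.6623 94.1901 113.6623
tree:
27.0323
45.4777 13.3082
64.9499 25.1232 4.2633
81.0862 45.4777 9.6803 0.0000
94.4580 64.9499 21.9800 0.0000 0.0000

Δt=0.43475  u=1.20673  d=0.82868  q=0.54440  discount=0.96666
step 4 (expiry): payoffs max(K−S,0) = 94.4580 64.9499 21.9800 0.0000 0.0000
step 3: (k=3,j=0): S=78.0538, K−S=81.0862, hold=75.7801 ⇒ V=81.0862 exercise | (k=3,j=1): S=113.6623, K−S=45.4777, hold=40.1717 ⇒ V=45.4777 exercise | (k=3,j=2): S=165.5154, K−S=0.0000, hold=9.6803 ⇒ V=9.6803 continue | (k=3,j=3): S=241.0242, K−S=0.0000, hold=0.0000 ⇒ V=0.0000 continue  boundary S*=113.6623
step 2: (k=2,j=0): S=94.1901, K−S=64.9499, hold=59.6438 ⇒ V=64.9499 exercise | (k=2,j=1): S=137.1600, K−S=21.9800, hold=25.1232 ⇒ V=25.1232 continue | (k=2,j=2): S=199.7329, K−S=0.0000, hold=4.2633 ⇒ V=4.2633 continue  boundary S*=94.1901
step 1: (k=1,j=0): S=113.6623, K−S=45.4777, hold=41.8258 ⇒ V=45.4777 exercise | (k=1,j=1): S=165.5154, K−S=0.0000, hold=13.3082 ⇒ V=13.3082 continue  boundary S*=113.6623
step 0: (k=0,j=0): S=137.1600, K−S=21.9800, hold=27.0323 ⇒ V=27.0323 continue  boundary S*=-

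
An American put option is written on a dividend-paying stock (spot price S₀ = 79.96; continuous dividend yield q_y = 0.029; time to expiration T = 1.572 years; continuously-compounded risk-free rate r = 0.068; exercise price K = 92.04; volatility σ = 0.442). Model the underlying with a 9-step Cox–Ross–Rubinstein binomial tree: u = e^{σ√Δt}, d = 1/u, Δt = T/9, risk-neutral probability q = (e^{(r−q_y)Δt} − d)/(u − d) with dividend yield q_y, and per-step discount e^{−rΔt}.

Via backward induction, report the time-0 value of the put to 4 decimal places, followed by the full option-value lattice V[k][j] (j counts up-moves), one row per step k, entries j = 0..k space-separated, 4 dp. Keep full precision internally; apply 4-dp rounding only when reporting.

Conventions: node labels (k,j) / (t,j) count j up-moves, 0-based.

Δt=0.17467, u=1.20289, d=0.83133, q=0.47235, disc=e^(-rΔt)=0.98819
k=9 terminal: V=max(K-S,0) → 76.8749 70.0970 60.2898 46.0994 25.5667 0.0000 0.0000 0.0000 0.0000 0.0000
k=8: j=0 S=18.2419 intr=73.7981 cont=72.8035 V=73.7981[EX]; j=1 S=26.3949 intr=65.6451 cont=64.6917 V=65.6451[EX]; j=2 S=38.1919 intr=53.8481 cont=52.9543 V=53.8481[EX]; j=3 S=55.2614 intr=36.7786 cont=35.9711 V=36.7786[EX]; j=4 S=79.9600 intr=12.0800 cont=13.3311 V=13.3311[hold]; j=5 S=115.6974 intr=0.0000 cont=0.0000 V=0.0000[hold]; j=6 S=167.4072 intr=0.0000 cont=0.0000 V=0.0000[hold]; j=7 S=242.2283 intr=0.0000 cont=0.0000 V=0.0000[hold]; j=8 S=350.4899 intr=0.0000 cont=0.0000 V=0.0000[hold]
k=7: j=0 S=21.9430 intr=70.0970 cont=69.1212 V=70.0970[EX]; j=1 S=31.7502 intr=60.2898 cont=59.3635 V=60.2898[EX]; j=2 S=45.9406 intr=46.0994 cont=45.2448 V=46.0994[EX]; j=3 S=66.4733 intr=25.5667 cont=25.3998 V=25.5667[EX]; j=4 S=96.1830 intr=0.0000 cont=6.9511 V=6.9511[hold]; j=5 S=139.1710 intr=0.0000 cont=0.0000 V=0.0000[hold]; j=6 S=201.3722 intr=0.0000 cont=0.0000 V=0.0000[hold]; j=7 S=291.3736 intr=0.0000 cont=0.0000 V=0.0000[hold]
k=6: j=0 S=26.3949 intr=65.6451 cont=64.6917 V=65.6451[EX]; j=1 S=38.1919 intr=53.8481 cont=52.9543 V=53.8481[EX]; j=2 S=55.2614 intr=36.7786 cont=35.9711 V=36.7786[EX]; j=3 S=79.9600 intr=12.0800 cont=16.5757 V=16.5757[hold]; j=4 S=115.6974 intr=0.0000 cont=3.6245 V=3.6245[hold]; j=5 S=167.4072 intr=0.0000 cont=0.0000 V=0.0000[hold]; j=6 S=242.2283 intr=0.0000 cont=0.0000 V=0.0000[hold]
k=5: j=0 S=31.7502 intr=60.2898 cont=59.3635 V=60.2898[EX]; j=1 S=45.9406 intr=46.0994 cont=45.2448 V=46.0994[EX]; j=2 S=66.4733 intr=25.5667 cont=26.9142 V=26.9142[hold]; j=3 S=96.1830 intr=0.0000 cont=10.3348 V=10.3348[hold]; j=4 S=139.1710 intr=0.0000 cont=1.8899 V=1.8899[hold]; j=5 S=201.3722 intr=0.0000 cont=0.0000 V=0.0000[hold]
k=4: j=0 S=38.1919 intr=53.8481 cont=52.9543 V=53.8481[EX]; j=1 S=55.2614 intr=36.7786 cont=36.6001 V=36.7786[EX]; j=2 S=79.9600 intr=12.0800 cont=18.8577 V=18.8577[hold]; j=3 S=115.6974 intr=0.0000 cont=6.2709 V=6.2709[hold]; j=4 S=167.4072 intr=0.0000 cont=0.9854 V=0.9854[hold]
k=3: j=0 S=45.9406 intr=46.0994 cont=45.2448 V=46.0994[EX]; j=1 S=66.4733 intr=25.5667 cont=27.9794 V=27.9794[hold]; j=2 S=96.1830 intr=0.0000 cont=12.7599 V=12.7599[hold]; j=3 S=139.1710 intr=0.0000 cont=3.7298 V=3.7298[hold]
k=2: j=0 S=55.2614 intr=36.7786 cont=37.0973 V=37.0973[hold]; j=1 S=79.9600 intr=12.0800 cont=20.5451 V=20.5451[hold]; j=2 S=115.6974 intr=0.0000 cont=8.3943 V=8.3943[hold]
k=1: j=0 S=66.4733 intr=25.5667 cont=28.9332 V=28.9332[hold]; j=1 S=96.1830 intr=0.0000 cont=14.6309 V=14.6309[hold]
k=0: j=0 S=79.9600 intr=12.0800 cont=21.9157 V=21.9157[hold]

price = 21.9157
tree:
21.9157
28.9332 14.6309
37.0973 20.5451 8.3943
46.0994 27.9794 12.7599 3.7298
53.8481 36.7786 18.8577 6.2709 0.9854
60.2898 46.0994 26.9142 10.3348 1.8899 0.0000
65.6451 53.8481 36.7786 16.5757 3.6245 0.0000 0.0000
70.0970 60.2898 46.0994 25.5667 6.9511 0.0000 0.0000 0.0000
73.7981 65.6451 53.8481 36.7786 13.3311 0.0000 0.0000 0.0000 0.0000
76.8749 70.0970 60.2898 46.0994 25.5667 0.0000 0.0000 0.0000 0.0000 0.0000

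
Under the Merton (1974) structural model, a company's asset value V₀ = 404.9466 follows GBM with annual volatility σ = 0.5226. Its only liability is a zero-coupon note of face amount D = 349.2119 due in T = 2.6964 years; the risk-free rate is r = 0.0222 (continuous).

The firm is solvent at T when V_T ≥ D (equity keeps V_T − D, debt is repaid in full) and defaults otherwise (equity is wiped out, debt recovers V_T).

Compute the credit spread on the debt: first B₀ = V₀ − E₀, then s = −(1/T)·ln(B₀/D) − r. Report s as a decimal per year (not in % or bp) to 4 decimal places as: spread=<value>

spread=0.1142

With assets at 404.9466 and a single debt payment of 349.2119 at 2.6964 years:
d₁ = [ln(V₀/D) + (r + σ²/2)T] / (σ√T)
   = [ln(404.9466/349.2119) + (0.0222 + 0.5·0.5226²)·2.6964] / (0.5226·√2.6964)
   = [0.148076 + 0.428068] / 0.858147 = 0.671382
d₂ = d₁ − σ√T = 0.671382 − 0.858147 = -0.186765
N(d₁) = 0.749011,  N(d₂) = 0.425923,  e^(−rT) = 0.941896
E₀ = V₀·N(d₁) − D·e^(−rT)·N(d₂)
   = 404.9466·0.749011 − 349.2119·0.941896·0.425923 = 163.214579
B₀ = V₀ − E₀ = 404.9466 − 163.214579 = 241.732021
spread = −(1/T)·ln(B₀/D) − r = −(1/2.6964)·ln(241.732021/349.2119) − 0.0222 = 0.11422232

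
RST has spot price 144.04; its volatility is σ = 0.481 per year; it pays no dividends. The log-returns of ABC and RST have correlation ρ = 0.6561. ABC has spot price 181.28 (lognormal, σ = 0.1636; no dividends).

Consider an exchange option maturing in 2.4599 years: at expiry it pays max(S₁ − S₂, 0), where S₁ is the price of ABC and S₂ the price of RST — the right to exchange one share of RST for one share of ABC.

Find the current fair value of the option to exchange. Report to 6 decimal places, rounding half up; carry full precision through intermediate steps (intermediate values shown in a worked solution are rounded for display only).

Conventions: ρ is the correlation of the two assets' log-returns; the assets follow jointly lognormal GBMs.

exchange price = 60.651494

σ_eff = √(σ₁² + σ₂² − 2ρσ₁σ₂) = √(0.1636² + 0.481² − 2·0.6561·0.1636·0.481) = 0.393531
d₁ = (ln(S₁/S₂) + (q₂ − q₁ + σ_eff²/2)T) / (σ_eff√T) = (ln(181.28/144.04) + (0.0 − 0.0 + 0.077433)·2.4599) / 0.617217 = 0.681171
d₂ = d₁ − σ_eff√T = 0.681171 − 0.617217 = 0.063954
N(d₁) = 0.752118,  N(d₂) = 0.525496
V = S₁·e^{−q₁T}·N(d₁) − S₂·e^{−q₂T}·N(d₂) = 136.344000 − 75.692506 = 60.651494
Key observation: pricing in RST-units makes this a unit-strike call on the ratio S₁/S₂ — the risk-free rate cancels and cannot affect the value.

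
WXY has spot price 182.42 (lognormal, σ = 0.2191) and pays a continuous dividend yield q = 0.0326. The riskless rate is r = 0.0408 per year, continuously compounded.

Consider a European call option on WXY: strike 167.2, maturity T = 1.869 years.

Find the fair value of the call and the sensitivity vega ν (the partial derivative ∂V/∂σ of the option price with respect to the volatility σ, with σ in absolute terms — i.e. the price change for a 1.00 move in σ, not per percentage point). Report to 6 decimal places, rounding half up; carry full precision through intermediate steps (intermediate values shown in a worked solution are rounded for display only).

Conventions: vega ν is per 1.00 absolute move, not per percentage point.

σ√T = 0.2191·√1.869 = 0.299535
d₁ = (ln(S/K) + (r−q+σ²/2)T) / (σ√T) = (ln(182.42/167.2) + (0.0408−0.0326+0.2191²/2)·1.869) / 0.299535 = (0.087121 + 0.060186) / 0.299535 = 0.491787
d₂ = d₁ − σ√T = 0.491787 − 0.299535 = 0.192253
e^{−rT} = 0.926580
e^{−qT} = 0.940890
N(d₁) = 0.688565,  N(d₂) = 0.576228
Call price V = S·e^{−qT}·N(d₁) − K·e^{−rT}·N(d₂) = 118.183317 − 89.271597 = 28.911721
φ(d₁) = (1/√(2π))·e^{−d₁²/2} = 0.353502
ν = S·e^{−qT}·φ(d₁)·√T = 82.948355

price = 28.911721
ν = 82.948355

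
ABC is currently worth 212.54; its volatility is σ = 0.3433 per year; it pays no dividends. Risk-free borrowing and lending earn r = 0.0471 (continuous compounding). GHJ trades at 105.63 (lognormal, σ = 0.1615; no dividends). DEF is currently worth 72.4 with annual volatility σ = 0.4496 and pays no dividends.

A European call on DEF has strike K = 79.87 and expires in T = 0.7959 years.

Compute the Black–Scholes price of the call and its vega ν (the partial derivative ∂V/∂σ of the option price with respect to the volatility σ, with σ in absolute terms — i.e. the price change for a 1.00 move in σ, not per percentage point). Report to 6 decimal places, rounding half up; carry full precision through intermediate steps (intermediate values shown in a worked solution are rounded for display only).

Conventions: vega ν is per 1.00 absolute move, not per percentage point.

σ√T = 0.4496·√0.7959 = 0.401103
d₁ = (ln(S/K) + (r+σ²/2)T) / (σ√T) = (ln(72.4/79.87) + (0.0471+0.4496²/2)·0.7959) / 0.401103 = (-0.098194 + 0.117929) / 0.401103 = 0.049201
d₂ = d₁ − σ√T = 0.049201 − 0.401103 = -0.351902
e^{−rT} = 0.963207
N(d₁) = 0.519620,  N(d₂) = 0.362456
Call price V = S·N(d₁) − K·e^{−rT}·N(d₂) = 37.620513 − 27.884221 = 9.736292
φ(d₁) = (1/√(2π))·e^{−d₁²/2} = 0.398460
ν = S·φ(d₁)·√T = 25.736663

price = 9.736292
ν = 25.736663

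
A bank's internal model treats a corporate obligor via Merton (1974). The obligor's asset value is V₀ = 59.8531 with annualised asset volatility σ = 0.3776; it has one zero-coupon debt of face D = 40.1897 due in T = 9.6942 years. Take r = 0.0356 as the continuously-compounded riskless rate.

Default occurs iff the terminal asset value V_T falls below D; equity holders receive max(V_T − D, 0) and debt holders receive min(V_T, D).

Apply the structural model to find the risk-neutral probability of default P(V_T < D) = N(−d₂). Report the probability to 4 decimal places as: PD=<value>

Apply the equity-as-call identities (strike 40.1897, horizon 9.6942 years):
d₁ = [ln(V₀/D) + (r + σ²/2)T] / (σ√T)
   = [ln(59.8531/40.1897) + (0.0356 + 0.5·0.3776²)·9.6942] / (0.3776·√9.6942)
   = [0.398282 + 1.036222] / 1.175677 = 1.220152
d₂ = d₁ − σ√T = 1.220152 − 1.175677 = 0.044475
risk-neutral PD = N(−d₂) = N(-0.044475) = 0.482263

PD=0.4823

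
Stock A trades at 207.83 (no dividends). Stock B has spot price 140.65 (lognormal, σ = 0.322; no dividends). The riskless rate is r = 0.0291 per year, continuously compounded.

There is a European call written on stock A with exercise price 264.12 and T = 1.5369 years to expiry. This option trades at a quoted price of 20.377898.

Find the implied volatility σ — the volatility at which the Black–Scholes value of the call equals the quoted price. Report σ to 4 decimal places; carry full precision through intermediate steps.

At σ = 0.3436 the Black–Scholes value reproduces the quote:
σ√T = 0.3436·√1.5369 = 0.425967
d₁ = (ln(S/K) + (r+σ²/2)T) / (σ√T) = (ln(207.83/264.12) + (0.0291+0.3436²/2)·1.5369) / 0.425967 = (-0.239683 + 0.135448) / 0.425967 = -0.244703
d₂ = d₁ − σ√T = -0.244703 − 0.425967 = -0.670670
e^{−rT} = 0.956262
N(d₁) = 0.403343,  N(d₂) = 0.251215
V = S·N(d₁) − K·e^{−rT}·N(d₂) = 83.826824 − 63.448925 = 20.377898 (matching the quote); vega is positive throughout, so no other σ reproduces this price

sigma = 0.3436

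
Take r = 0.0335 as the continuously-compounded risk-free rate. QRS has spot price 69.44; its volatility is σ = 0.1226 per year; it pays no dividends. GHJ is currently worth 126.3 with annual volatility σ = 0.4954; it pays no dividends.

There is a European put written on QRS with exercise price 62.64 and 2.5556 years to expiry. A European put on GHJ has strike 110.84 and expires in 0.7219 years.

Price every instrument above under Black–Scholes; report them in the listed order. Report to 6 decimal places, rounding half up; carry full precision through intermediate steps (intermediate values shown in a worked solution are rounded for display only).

[QRS put K=62.64]
σ√T = 0.1226·√2.5556 = 0.195991
d₁ = (ln(S/K) + (r+σ²/2)T) / (σ√T) = (ln(69.44/62.64) + (0.0335+0.1226²/2)·2.5556) / 0.195991 = (0.103059 + 0.104819) / 0.195991 = 1.060648
d₂ = d₁ − σ√T = 1.060648 − 0.195991 = 0.864657
e^{−rT} = 0.917950
N(−d₁) = 0.144425,  N(−d₂) = 0.193614
price = K·e^{−rT}·N(−d₂) − S·N(−d₁) = 11.132849 − 10.028861 = 1.103988
[GHJ put K=110.84]
σ√T = 0.4954·√0.7219 = 0.420915
d₁ = (ln(S/K) + (r+σ²/2)T) / (σ√T) = (ln(126.3/110.84) + (0.0335+0.4954²/2)·0.7219) / 0.420915 = (0.130572 + 0.112768) / 0.420915 = 0.578123
d₂ = d₁ − σ√T = 0.578123 − 0.420915 = 0.157208
e^{−rT} = 0.976106
N(−d₁) = 0.281591,  N(−d₂) = 0.437540
price = K·e^{−rT}·N(−d₂) − S·N(−d₁) = 47.338222 − 35.564883 = 11.773339

price(QRS put K=62.64) = 1.103988
price(GHJ put K=110.84) = 11.773339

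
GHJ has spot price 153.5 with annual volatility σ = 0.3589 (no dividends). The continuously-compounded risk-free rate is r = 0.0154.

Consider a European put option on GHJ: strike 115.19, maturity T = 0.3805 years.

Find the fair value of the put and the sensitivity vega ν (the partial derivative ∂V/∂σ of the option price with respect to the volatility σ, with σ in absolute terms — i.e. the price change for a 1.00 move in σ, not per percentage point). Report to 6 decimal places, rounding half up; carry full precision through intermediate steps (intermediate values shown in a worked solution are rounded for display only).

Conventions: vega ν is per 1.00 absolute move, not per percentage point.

σ√T = 0.3589·√0.3805 = 0.221386
d₁ = (ln(S/K) + (r+σ²/2)T) / (σ√T) = (ln(153.5/115.19) + (0.0154+0.3589²/2)·0.3805) / 0.221386 = (0.287118 + 0.030366) / 0.221386 = 1.434069
d₂ = d₁ − σ√T = 1.434069 − 0.221386 = 1.212683
e^{−rT} = 0.994157
N(−d₁) = 0.075776,  N(−d₂) = 0.112626
Put price V = K·e^{−rT}·N(−d₂) − S·N(−d₁) = 12.897542 − 11.631658 = 1.265883
φ(d₁) = (1/√(2π))·e^{−d₁²/2} = 0.142671
ν = S·φ(d₁)·√T = 13.508923

price = 1.265883
ν = 13.508923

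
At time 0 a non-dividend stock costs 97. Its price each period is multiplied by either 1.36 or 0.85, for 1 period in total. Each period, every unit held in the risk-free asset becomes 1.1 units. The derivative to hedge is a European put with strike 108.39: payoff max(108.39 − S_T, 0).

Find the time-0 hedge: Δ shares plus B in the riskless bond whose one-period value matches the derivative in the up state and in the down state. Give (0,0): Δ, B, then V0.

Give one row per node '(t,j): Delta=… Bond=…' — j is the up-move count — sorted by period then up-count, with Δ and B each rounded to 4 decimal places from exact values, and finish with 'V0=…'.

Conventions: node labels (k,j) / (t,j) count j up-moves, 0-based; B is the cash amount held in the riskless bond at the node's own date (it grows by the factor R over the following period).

(0,0): Delta=-0.5244 Bond=62.8848
V0=12.0221

The replicating-portfolio and risk-neutral prices coincide; use p* = (1.1−0.85)/(1.36−0.85) = 0.4902 for the latter.
Payoffs at expiry: V(1,0)=25.9400, V(1,1)=0.0000
  t=0,j=0: stock 97.0000 → up 131.9200 (V=0.0000), down 82.4500 (V=25.9400). Price 12.0221; hedge Δ=-0.5244, bond B=62.8848.
Verification: the root portfolio costs Δ(0,0)·S0 + B(0,0) = 12.0221, matching V0.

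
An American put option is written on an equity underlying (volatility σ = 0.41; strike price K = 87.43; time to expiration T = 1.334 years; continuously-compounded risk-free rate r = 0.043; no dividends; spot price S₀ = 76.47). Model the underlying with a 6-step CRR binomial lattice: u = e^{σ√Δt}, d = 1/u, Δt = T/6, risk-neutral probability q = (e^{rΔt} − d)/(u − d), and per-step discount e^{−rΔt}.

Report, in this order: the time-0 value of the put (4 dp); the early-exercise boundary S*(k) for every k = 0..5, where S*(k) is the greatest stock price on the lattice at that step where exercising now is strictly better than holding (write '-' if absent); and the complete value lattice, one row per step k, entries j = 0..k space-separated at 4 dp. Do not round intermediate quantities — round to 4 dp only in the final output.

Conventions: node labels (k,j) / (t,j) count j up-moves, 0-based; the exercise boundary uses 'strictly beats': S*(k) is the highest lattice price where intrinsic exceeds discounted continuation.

Δt=0.22233, u=1.21328, d=0.82421, q=0.47651, disc=e^(-rΔt)=0.99049
k=6 terminal: V=max(K-S,0) → 63.4564 52.1399 35.4816 10.9600 0.0000 0.0000 0.0000
k=5: j=0 S=29.0866 intr=58.3434 cont=57.5115 V=58.3434[EX]; j=1 S=42.8166 intr=44.6134 cont=43.7815 V=44.6134[EX]; j=2 S=63.0277 intr=24.4023 cont=23.5704 V=24.4023[EX]; j=3 S=92.7792 intr=0.0000 cont=5.6829 V=5.6829[hold]; j=4 S=136.5746 intr=0.0000 cont=0.0000 V=0.0000[hold]; j=5 S=201.0431 intr=0.0000 cont=0.0000 V=0.0000[hold]  S*(5)=63.0277
k=4: j=0 S=35.2901 intr=52.1399 cont=51.3080 V=52.1399[EX]; j=1 S=51.9484 intr=35.4816 cont=34.6498 V=35.4816[EX]; j=2 S=76.4700 intr=10.9600 cont=15.3350 V=15.3350[hold]; j=3 S=112.5668 intr=0.0000 cont=2.9466 V=2.9466[hold]; j=4 S=165.7027 intr=0.0000 cont=0.0000 V=0.0000[hold]  S*(4)=51.9484
k=3: j=0 S=42.8166 intr=44.6134 cont=43.7815 V=44.6134[EX]; j=1 S=63.0277 intr=24.4023 cont=25.6353 V=25.6353[hold]; j=2 S=92.7792 intr=0.0000 cont=9.3421 V=9.3421[hold]; j=3 S=136.5746 intr=0.0000 cont=1.5279 V=1.5279[hold]  S*(3)=42.8166
k=2: j=0 S=51.9484 intr=35.4816 cont=35.2317 V=35.4816[EX]; j=1 S=76.4700 intr=10.9600 cont=17.7014 V=17.7014[hold]; j=2 S=112.5668 intr=0.0000 cont=5.5651 V=5.5651[hold]  S*(2)=51.9484
k=1: j=0 S=63.0277 intr=24.4023 cont=26.7522 V=26.7522[hold]; j=1 S=92.7792 intr=0.0000 cont=11.8049 V=11.8049[hold]  S*(1)=-
k=0: j=0 S=76.4700 intr=10.9600 cont=19.4429 V=19.4429[hold]  S*(0)=-

price = 19.4429
boundary = - - 51.9484 42.8166 51.9484 63.0277
tree:
19.4429
26.7522 11.8049
35.4816 17.7014 5.5651
44.6134 25.6353 9.3421 1.5279
52.1399 35.4816 15.3350 2.9466 0.0000
58.3434 44.6134 24.4023 5.6829 0.0000 0.0000
63.4564 52.1399 35.4816 10.9600 0.0000 0.0000 0.0000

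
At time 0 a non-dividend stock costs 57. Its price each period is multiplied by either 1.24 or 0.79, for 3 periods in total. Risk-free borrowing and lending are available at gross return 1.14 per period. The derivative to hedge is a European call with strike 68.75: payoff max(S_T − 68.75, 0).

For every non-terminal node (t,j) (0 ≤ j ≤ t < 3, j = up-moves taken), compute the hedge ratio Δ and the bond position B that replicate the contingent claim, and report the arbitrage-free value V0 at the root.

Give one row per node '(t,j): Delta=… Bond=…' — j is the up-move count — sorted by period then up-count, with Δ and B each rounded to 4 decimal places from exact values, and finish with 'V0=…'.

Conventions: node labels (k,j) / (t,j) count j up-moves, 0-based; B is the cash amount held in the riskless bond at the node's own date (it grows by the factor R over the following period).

The replicating-portfolio and risk-neutral prices coincide; use p* = (1.14−0.79)/(1.24−0.79) = 0.7778 for the latter.
At maturity the claim pays: V(3,0)=0.0000, V(3,1)=0.0000, V(3,2)=0.4881, V(3,3)=39.9276
Node (2,0) S=35.5737: V=(p*·0.0000+(1−p*)·0.0000)/1.14=0.0000; Δ=(0.0000−0.0000)/(44.1114−28.1032)=0.0000; B=V−Δ·S=0.0000
Node (2,1) S=55.8372: V=(p*·0.4881+(1−p*)·0.0000)/1.14=0.3330; Δ=(0.4881−0.0000)/(69.2381−44.1114)=0.0194; B=V−Δ·S=-0.7517
Node (2,2) S=87.6432: V=(p*·39.9276+(1−p*)·0.4881)/1.14=27.3362; Δ=(39.9276−0.4881)/(108.6776−69.2381)=1.0000; B=V−Δ·S=-60.3070
Node (1,0) S=45.0300: V=(p*·0.3330+(1−p*)·0.0000)/1.14=0.2272; Δ=(0.3330−0.0000)/(55.8372−35.5737)=0.0164; B=V−Δ·S=-0.5129
Node (1,1) S=70.6800: V=(p*·27.3362+(1−p*)·0.3330)/1.14=18.7153; Δ=(27.3362−0.3330)/(87.6432−55.8372)=0.8490; B=V−Δ·S=-41.2917
Node (0,0) S=57.0000: V=(p*·18.7153+(1−p*)·0.2272)/1.14=12.8130; Δ=(18.7153−0.2272)/(70.6800−45.0300)=0.7208; B=V−Δ·S=-28.2717
As a check, the time-0 holding Δ(0,0)·S0 + B(0,0) comes to 12.8130 — exactly V0.

(0,0): Delta=0.7208 Bond=-28.2717
(1,0): Delta=0.0164 Bond=-0.5129
(1,1): Delta=0.8490 Bond=-41.2917
(2,0): Delta=0.0000 Bond=0.0000
(2,1): Delta=0.0194 Bond=-0.7517
(2,2): Delta=1.0000 Bond=-60.3070
V0=12.8130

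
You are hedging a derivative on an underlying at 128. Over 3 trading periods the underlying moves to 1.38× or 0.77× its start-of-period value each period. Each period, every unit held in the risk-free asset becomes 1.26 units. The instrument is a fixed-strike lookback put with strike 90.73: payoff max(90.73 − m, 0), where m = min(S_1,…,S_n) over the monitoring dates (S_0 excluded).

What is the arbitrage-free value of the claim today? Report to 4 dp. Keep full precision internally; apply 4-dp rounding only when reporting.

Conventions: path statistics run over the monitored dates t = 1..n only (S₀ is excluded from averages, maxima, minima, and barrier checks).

price = 0.3535

Under the martingale measure an up-move has probability p* = 0.8033; value the claim as the probability-weighted average of per-path payoffs, discounted 3 periods at R = 1.26.
Enumerate all 2^3 = 8 price paths (U = up ×1.38, D = down ×0.77); each path with k up-moves has probability p*^k·(1−p*)^(3−k).
DDD: m=58.4362, payoff=32.2938, prob=0.007613
UDD: m=104.7299, payoff=0.0000, prob=0.031086
DUD: m=98.5600, payoff=0.0000, prob=0.031086
UUD: m=176.6400, payoff=0.0000, prob=0.126936
DDU: m=75.8912, payoff=14.8388, prob=0.031086
UDU: m=136.0128, payoff=0.0000, prob=0.126936
DUU: m=98.5600, payoff=0.0000, prob=0.126936
UUU: m=176.6400, payoff=0.0000, prob=0.518321
Price = Σ prob·payoff / R^3 = 0.707135 / 2.000376 = 0.3535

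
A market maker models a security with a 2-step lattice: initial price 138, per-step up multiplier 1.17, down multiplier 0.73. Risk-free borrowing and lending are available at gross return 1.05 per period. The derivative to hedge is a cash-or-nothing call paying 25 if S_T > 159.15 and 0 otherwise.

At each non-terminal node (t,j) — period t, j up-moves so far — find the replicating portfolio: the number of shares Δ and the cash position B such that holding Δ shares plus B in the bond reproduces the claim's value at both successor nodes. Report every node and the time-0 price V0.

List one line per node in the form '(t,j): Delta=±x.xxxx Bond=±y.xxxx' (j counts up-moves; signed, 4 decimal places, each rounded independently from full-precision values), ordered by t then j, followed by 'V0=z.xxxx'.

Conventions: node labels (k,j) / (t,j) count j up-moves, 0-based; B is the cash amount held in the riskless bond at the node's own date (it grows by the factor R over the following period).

(0,0): Delta=0.2852 Bond=-27.3608
(1,0): Delta=0.0000 Bond=0.0000
(1,1): Delta=0.3519 Bond=-39.5022
V0=11.9938

Under the risk-neutral measure, an up-move has probability p* = (R−d)/(u−d) = 0.7273 and values discount at R = 1.05.
Terminal payoffs: V(2,0)=0.0000, V(2,1)=0.0000, V(2,2)=25.0000
Node (1,0) S=100.7400: V=(p*·0.0000+(1−p*)·0.0000)/1.05=0.0000; Δ=(0.0000−0.0000)/(117.8658−73.5402)=0.0000; B=V−Δ·S=0.0000
Node (1,1) S=161.4600: V=(p*·25.0000+(1−p*)·0.0000)/1.05=17.3160; Δ=(25.0000−0.0000)/(188.9082−117.8658)=0.3519; B=V−Δ·S=-39.5022
Node (0,0) S=138.0000: V=(p*·17.3160+(1−p*)·0.0000)/1.05=11.9938; Δ=(17.3160−0.0000)/(161.4600−100.7400)=0.2852; B=V−Δ·S=-27.3608
Verification: the root portfolio costs Δ(0,0)·S0 + B(0,0) = 11.9938, matching V0.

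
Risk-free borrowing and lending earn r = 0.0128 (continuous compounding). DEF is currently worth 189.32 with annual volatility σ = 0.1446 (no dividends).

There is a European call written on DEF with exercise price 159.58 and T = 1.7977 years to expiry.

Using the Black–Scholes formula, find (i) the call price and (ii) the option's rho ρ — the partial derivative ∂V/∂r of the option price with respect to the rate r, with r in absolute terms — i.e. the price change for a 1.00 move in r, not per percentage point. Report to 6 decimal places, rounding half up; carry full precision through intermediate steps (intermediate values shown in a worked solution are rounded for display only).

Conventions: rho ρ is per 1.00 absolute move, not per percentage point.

σ√T = 0.1446·√1.7977 = 0.193877
d₁ = (ln(S/K) + (r+σ²/2)T) / (σ√T) = (ln(189.32/159.58) + (0.0128+0.1446²/2)·1.7977) / 0.193877 = (0.170893 + 0.041805) / 0.193877 = 1.097076
d₂ = d₁ − σ√T = 1.097076 − 0.193877 = 0.903199
e^{−rT} = 0.977252
N(d₁) = 0.863696,  N(d₂) = 0.816790
Call price V = S·N(d₁) − K·e^{−rT}·N(d₂) = 163.514910 − 127.378285 = 36.136625
ρ = K·T·e^{−rT}·N(d₂) = 228.987942

price = 36.136625
ρ = 228.987942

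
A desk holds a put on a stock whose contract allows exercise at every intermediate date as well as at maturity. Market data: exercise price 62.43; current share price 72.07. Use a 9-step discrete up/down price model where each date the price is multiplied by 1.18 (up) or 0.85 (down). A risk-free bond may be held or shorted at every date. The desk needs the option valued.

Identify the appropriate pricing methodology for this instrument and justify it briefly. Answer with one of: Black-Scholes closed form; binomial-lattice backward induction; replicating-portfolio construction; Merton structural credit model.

framework: binomial-lattice backward induction

Key observation: the exercise right at every one of the 9 steps is what matters: each node needs max(62.43 − S, continuation), which only the stepwise tree valuation starting from spot 72.07 delivers.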